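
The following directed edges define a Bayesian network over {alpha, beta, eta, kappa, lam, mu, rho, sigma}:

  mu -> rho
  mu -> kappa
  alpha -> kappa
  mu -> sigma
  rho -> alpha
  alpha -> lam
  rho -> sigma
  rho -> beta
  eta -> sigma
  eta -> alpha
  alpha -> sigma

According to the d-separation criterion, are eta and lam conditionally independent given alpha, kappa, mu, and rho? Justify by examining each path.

Enumerating the 6 paths from eta to lam and testing each for blocking by {alpha, kappa, mu, rho}:
  1. eta → sigma ← mu → rho → alpha → lam — sigma:collider[blocks]; mu:fork[blocks]; rho:chain[blocks]; alpha:chain[blocks] ⇒ blocked
  2. eta → sigma ← mu → kappa ← alpha → lam — sigma:collider[blocks]; mu:fork[blocks]; kappa:collider[open]; alpha:fork[blocks] ⇒ blocked
  3. eta → sigma ← rho ← mu → kappa ← alpha → lam — sigma:collider[blocks]; rho:chain[blocks]; mu:fork[blocks]; kappa:collider[open]; alpha:fork[blocks] ⇒ blocked
  4. eta → sigma ← rho → alpha → lam — sigma:collider[blocks]; rho:fork[blocks]; alpha:chain[blocks] ⇒ blocked
  5. eta → sigma ← alpha → lam — sigma:collider[blocks]; alpha:fork[blocks] ⇒ blocked
  6. eta → alpha → lam — alpha:chain[blocks] ⇒ blocked
Every path is blocked, so eta and lam are d-separated given {alpha, kappa, mu, rho}.

Yes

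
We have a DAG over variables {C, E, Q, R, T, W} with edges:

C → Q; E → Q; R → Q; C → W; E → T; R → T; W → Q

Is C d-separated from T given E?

There are 4 undirected paths between C and T; checking each against the conditioning set {E}:
Path 1: C → Q ← R → T
  Q is a collider here and neither Q nor any of its descendants is conditioned on, so the collider stays closed — the path is blocked at Q.
Path 2: C → Q ← E → T
  Q is a collider here and neither Q nor any of its descendants is conditioned on, so the collider stays closed — the path is blocked at Q.
Path 3: C → W → Q ← R → T
  Q is a collider here and neither Q nor any of its descendants is conditioned on, so the collider stays closed — the path is blocked at Q.
Path 4: C → W → Q ← E → T
  Q is a collider here and neither Q nor any of its descendants is conditioned on, so the collider stays closed — the path is blocked at Q.
All paths are blocked; C ⊥ T | {E} holds.

Yes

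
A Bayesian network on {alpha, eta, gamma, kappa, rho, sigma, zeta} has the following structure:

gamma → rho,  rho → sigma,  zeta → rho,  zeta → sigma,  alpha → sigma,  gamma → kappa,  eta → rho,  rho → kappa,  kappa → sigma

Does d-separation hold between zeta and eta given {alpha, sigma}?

4 paths connect zeta and eta; each must be blocked for d-separation to hold:
  1. zeta → rho ← eta — rho:collider[open] ⇒ active
  2. zeta → sigma ← kappa ← rho ← eta — sigma:collider[open]; kappa:chain[open]; rho:chain[open] ⇒ active
  3. zeta → sigma ← kappa ← gamma → rho ← eta — sigma:collider[open]; kappa:chain[open]; gamma:fork[open]; rho:collider[open] ⇒ active
  4. zeta → sigma ← rho ← eta — sigma:collider[open]; rho:chain[open] ⇒ active
At least one path is unblocked, so d-separation fails.

No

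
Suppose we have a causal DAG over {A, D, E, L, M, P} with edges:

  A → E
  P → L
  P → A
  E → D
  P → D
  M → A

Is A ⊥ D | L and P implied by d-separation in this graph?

2 paths connect A and D; each must be blocked for d-separation to hold:
Path 1: A → E → D
  E is a chain and E is not conditioned on — no node blocks this path, so it is active.
Path 2: A ← P → D
  P is a fork here and P is conditioned on, so the path is blocked at P.
At least one path is unblocked, so d-separation fails.

No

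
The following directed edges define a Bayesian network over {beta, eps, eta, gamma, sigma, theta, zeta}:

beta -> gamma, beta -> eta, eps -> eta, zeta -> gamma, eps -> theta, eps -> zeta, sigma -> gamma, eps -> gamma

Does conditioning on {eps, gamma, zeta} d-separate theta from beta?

Yes

There are 3 undirected paths between theta and beta; checking each against the conditioning set {eps, gamma, zeta}:
Path 1: theta ← eps → eta ← beta
  eps is a fork here and eps is conditioned on, so the path is blocked at eps.
Path 2: theta ← eps → zeta → gamma ← beta
  eps is a fork here and eps is conditioned on, so the path is blocked at eps.
Path 3: theta ← eps → gamma ← beta
  eps is a fork here and eps is conditioned on, so the path is blocked at eps.
Since every path is blocked, d-separation holds.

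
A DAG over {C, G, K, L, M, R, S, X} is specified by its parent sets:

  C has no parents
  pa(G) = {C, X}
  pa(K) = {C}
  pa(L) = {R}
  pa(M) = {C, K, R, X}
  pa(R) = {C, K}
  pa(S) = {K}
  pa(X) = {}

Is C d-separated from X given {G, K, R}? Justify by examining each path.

No — C and X are not d-separated given {G, K, R}.

Enumerating the 6 paths from C to X and testing each for blocking by {G, K, R}:
Path 1: C → M ← X
  M is a collider here and neither M nor any of its descendants is conditioned on, so the collider stays closed — the path is blocked at M.
Path 2: C → R → M ← X
  R is a chain here and R is conditioned on, so the path is blocked at R.
Path 3: C → R ← K → M ← X
  K is a fork here and K is conditioned on, so the path is blocked at K.
Path 4: C → G ← X
  G is a collider and G is conditioned on, which opens it — no node blocks this path, so it is active.
Path 5: C → K → M ← X
  K is a chain here and K is conditioned on, so the path is blocked at K.
Path 6: C → K → R → M ← X
  K is a chain here and K is conditioned on, so the path is blocked at K.
Because an active path exists, C and X are not d-separated.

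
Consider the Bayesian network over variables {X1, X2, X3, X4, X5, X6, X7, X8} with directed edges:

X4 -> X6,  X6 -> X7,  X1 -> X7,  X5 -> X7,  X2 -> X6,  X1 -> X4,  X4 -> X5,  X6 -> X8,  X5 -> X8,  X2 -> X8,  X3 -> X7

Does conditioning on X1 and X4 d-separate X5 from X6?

We examine all 6 paths between X5 and X6:
Path 1: X5 → X8 ← X2 → X6
  X8 is a collider here and neither X8 nor any of its descendants is conditioned on, so the collider stays closed — the path is blocked at X8.
Path 2: X5 → X8 ← X6
  X8 is a collider here and neither X8 nor any of its descendants is conditioned on, so the collider stays closed — the path is blocked at X8.
Path 3: X5 ← X4 ← X1 → X7 ← X6
  X4 is a chain here and X4 is conditioned on, so the path is blocked at X4.
Path 4: X5 ← X4 → X6
  X4 is a fork here and X4 is conditioned on, so the path is blocked at X4.
Path 5: X5 → X7 ← X1 → X4 → X6
  X7 is a collider here and neither X7 nor any of its descendants is conditioned on, so the collider stays closed — the path is blocked at X7.
Path 6: X5 → X7 ← X6
  X7 is a collider here and neither X7 nor any of its descendants is conditioned on, so the collider stays closed — the path is blocked at X7.
All paths are blocked; X5 ⊥ X6 | {X1, X4} holds.

Yes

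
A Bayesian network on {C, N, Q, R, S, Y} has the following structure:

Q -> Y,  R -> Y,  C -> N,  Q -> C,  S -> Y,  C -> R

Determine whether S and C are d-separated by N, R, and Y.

No — S and C are not d-separated given {N, R, Y}.

We examine all 2 paths between S and C:
  1. S → Y ← R ← C — Y:collider[open]; R:chain[blocks] ⇒ blocked
  2. S → Y ← Q → C — Y:collider[open]; Q:fork[open] ⇒ active
Because an active path exists, S and C are not d-separated.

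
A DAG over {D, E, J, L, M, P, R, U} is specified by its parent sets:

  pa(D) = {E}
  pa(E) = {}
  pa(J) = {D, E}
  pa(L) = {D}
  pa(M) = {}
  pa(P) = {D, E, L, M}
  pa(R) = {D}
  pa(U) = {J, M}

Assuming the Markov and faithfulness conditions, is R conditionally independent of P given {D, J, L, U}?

Yes

We examine all 6 paths between R and P:
Path 1: R ← D → P
  D is a fork here and D is conditioned on, so the path is blocked at D.
Path 2: R ← D → J → U ← M → P
  D is a fork here and D is conditioned on, so the path is blocked at D.
Path 3: R ← D → J ← E → P
  D is a fork here and D is conditioned on, so the path is blocked at D.
Path 4: R ← D ← E → P
  D is a chain here and D is conditioned on, so the path is blocked at D.
Path 5: R ← D ← E → J → U ← M → P
  D is a chain here and D is conditioned on, so the path is blocked at D.
Path 6: R ← D → L → P
  D is a fork here and D is conditioned on, so the path is blocked at D.
All paths are blocked; R ⊥ P | {D, J, L, U} holds.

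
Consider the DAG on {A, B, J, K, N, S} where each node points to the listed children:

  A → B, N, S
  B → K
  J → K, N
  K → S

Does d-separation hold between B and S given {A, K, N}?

Enumerating the 4 paths from B to S and testing each for blocking by {A, K, N}:
  1. B ← A → N ← J → K → S — A:fork[blocks]; N:collider[open]; J:fork[open]; K:chain[blocks] ⇒ blocked
  2. B ← A → S — A:fork[blocks] ⇒ blocked
  3. B → K ← J → N ← A → S — K:collider[open]; J:fork[open]; N:collider[open]; A:fork[blocks] ⇒ blocked
  4. B → K → S — K:chain[blocks] ⇒ blocked
Every path is blocked, so B and S are d-separated given {A, K, N}.

Yes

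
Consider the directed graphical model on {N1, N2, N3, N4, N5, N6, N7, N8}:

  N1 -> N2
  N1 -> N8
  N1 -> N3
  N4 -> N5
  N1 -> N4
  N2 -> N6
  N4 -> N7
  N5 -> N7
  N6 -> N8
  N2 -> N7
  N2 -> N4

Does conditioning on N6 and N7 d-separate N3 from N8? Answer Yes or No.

5 paths connect N3 and N8; each must be blocked for d-separation to hold:
Path 1: N3 ← N1 → N4 → N5 → N7 ← N2 → N6 → N8
  N6 is a chain here and N6 is conditioned on, so the path is blocked at N6.
Path 2: N3 ← N1 → N4 ← N2 → N6 → N8
  N6 is a chain here and N6 is conditioned on, so the path is blocked at N6.
Path 3: N3 ← N1 → N4 → N7 ← N2 → N6 → N8
  N6 is a chain here and N6 is conditioned on, so the path is blocked at N6.
Path 4: N3 ← N1 → N8
  N1 is a fork and N1 is not conditioned on — no node blocks this path, so it is active.
Path 5: N3 ← N1 → N2 → N6 → N8
  N6 is a chain here and N6 is conditioned on, so the path is blocked at N6.
Since the path N3 ← N1 → N8 is active, N3 and N8 are not d-separated given {N6, N7}.

No — N3 and N8 are not d-separated given {N6, N7}.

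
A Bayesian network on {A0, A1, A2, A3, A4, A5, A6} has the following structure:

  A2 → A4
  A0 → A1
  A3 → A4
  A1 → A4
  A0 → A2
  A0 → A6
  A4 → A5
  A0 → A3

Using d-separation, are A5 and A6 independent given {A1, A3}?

No

There are 3 undirected paths between A5 and A6; checking each against the conditioning set {A1, A3}:
  1. A5 ← A4 ← A2 ← A0 → A6 — A4:chain[open]; A2:chain[open]; A0:fork[open] ⇒ active
  2. A5 ← A4 ← A3 ← A0 → A6 — A4:chain[open]; A3:chain[blocks]; A0:fork[open] ⇒ blocked
  3. A5 ← A4 ← A1 ← A0 → A6 — A4:chain[open]; A1:chain[blocks]; A0:fork[open] ⇒ blocked
Because an active path exists, A5 and A6 are not d-separated.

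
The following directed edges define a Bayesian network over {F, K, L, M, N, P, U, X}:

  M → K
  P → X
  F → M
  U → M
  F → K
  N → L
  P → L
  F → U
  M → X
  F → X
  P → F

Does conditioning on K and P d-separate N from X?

There are 5 undirected paths between N and X; checking each against the conditioning set {K, P}:
  1. N → L ← P → F → K ← M → X — L:collider[blocks]; P:fork[blocks]; F:chain[open]; K:collider[open]; M:fork[open] ⇒ blocked
  2. N → L ← P → F → U → M → X — L:collider[blocks]; P:fork[blocks]; F:chain[open]; U:chain[open]; M:chain[open] ⇒ blocked
  3. N → L ← P → F → X — L:collider[blocks]; P:fork[blocks]; F:chain[open] ⇒ blocked
  4. N → L ← P → F → M → X — L:collider[blocks]; P:fork[blocks]; F:chain[open]; M:chain[open] ⇒ blocked
  5. N → L ← P → X — L:collider[blocks]; P:fork[blocks] ⇒ blocked
Since every path is blocked, d-separation holds.

Yes — N and X are d-separated given {K, P}.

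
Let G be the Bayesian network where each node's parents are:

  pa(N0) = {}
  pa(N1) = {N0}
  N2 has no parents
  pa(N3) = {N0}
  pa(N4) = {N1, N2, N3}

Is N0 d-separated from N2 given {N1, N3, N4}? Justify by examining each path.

Yes

Enumerating the 2 paths from N0 to N2 and testing each for blocking by {N1, N3, N4}:
Path 1: N0 → N3 → N4 ← N2
  N3 is a chain here and N3 is conditioned on, so the path is blocked at N3.
Path 2: N0 → N1 → N4 ← N2
  N1 is a chain here and N1 is conditioned on, so the path is blocked at N1.
Every path is blocked, so N0 and N2 are d-separated given {N1, N3, N4}.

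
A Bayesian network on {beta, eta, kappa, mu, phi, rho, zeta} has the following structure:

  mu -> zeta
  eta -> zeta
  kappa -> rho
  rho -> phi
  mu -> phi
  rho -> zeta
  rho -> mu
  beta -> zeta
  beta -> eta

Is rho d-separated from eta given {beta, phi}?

Yes — rho and eta are d-separated given {beta, phi}.

Enumerating the 6 paths from rho to eta and testing each for blocking by {beta, phi}:
Path 1: rho → mu → zeta ← beta → eta
  zeta is a collider here and neither zeta nor any of its descendants is conditioned on, so the collider stays closed — the path is blocked at zeta.
Path 2: rho → mu → zeta ← eta
  zeta is a collider here and neither zeta nor any of its descendants is conditioned on, so the collider stays closed — the path is blocked at zeta.
Path 3: rho → zeta ← beta → eta
  zeta is a collider here and neither zeta nor any of its descendants is conditioned on, so the collider stays closed — the path is blocked at zeta.
Path 4: rho → zeta ← eta
  zeta is a collider here and neither zeta nor any of its descendants is conditioned on, so the collider stays closed — the path is blocked at zeta.
Path 5: rho → phi ← mu → zeta ← beta → eta
  zeta is a collider here and neither zeta nor any of its descendants is conditioned on, so the collider stays closed — the path is blocked at zeta.
Path 6: rho → phi ← mu → zeta ← eta
  zeta is a collider here and neither zeta nor any of its descendants is conditioned on, so the collider stays closed — the path is blocked at zeta.
Since every path is blocked, d-separation holds.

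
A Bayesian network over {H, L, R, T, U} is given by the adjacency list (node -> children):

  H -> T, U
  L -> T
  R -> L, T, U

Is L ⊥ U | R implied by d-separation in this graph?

Yes — L and U are d-separated given {R}.

4 paths connect L and U; each must be blocked for d-separation to hold:
Path 1: L → T ← H → U
  T is a collider here and neither T nor any of its descendants is conditioned on, so the collider stays closed — the path is blocked at T.
Path 2: L → T ← R → U
  T is a collider here and neither T nor any of its descendants is conditioned on, so the collider stays closed — the path is blocked at T.
Path 3: L ← R → T ← H → U
  R is a fork here and R is conditioned on, so the path is blocked at R.
Path 4: L ← R → U
  R is a fork here and R is conditioned on, so the path is blocked at R.
All paths are blocked; L ⊥ U | {R} holds.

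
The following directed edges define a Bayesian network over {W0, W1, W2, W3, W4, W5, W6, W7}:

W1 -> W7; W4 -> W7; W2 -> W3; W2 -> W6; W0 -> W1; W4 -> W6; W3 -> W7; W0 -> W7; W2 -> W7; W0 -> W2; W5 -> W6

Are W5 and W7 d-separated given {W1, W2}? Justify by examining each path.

Yes — W5 and W7 are d-separated given {W1, W2}.

Enumerating the 5 paths from W5 to W7 and testing each for blocking by {W1, W2}:
  1. W5 → W6 ← W2 ← W0 → W1 → W7 — W6:collider[blocks]; W2:chain[blocks]; W0:fork[open]; W1:chain[blocks] ⇒ blocked
  2. W5 → W6 ← W2 ← W0 → W7 — W6:collider[blocks]; W2:chain[blocks]; W0:fork[open] ⇒ blocked
  3. W5 → W6 ← W2 → W3 → W7 — W6:collider[blocks]; W2:fork[blocks]; W3:chain[open] ⇒ blocked
  4. W5 → W6 ← W2 → W7 — W6:collider[blocks]; W2:fork[blocks] ⇒ blocked
  5. W5 → W6 ← W4 → W7 — W6:collider[blocks]; W4:fork[open] ⇒ blocked
Since every path is blocked, d-separation holds.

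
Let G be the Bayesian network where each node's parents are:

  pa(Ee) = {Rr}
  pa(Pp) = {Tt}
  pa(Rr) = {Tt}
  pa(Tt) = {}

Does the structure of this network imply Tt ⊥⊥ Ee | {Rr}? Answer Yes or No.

Yes

The only undirected path from Tt to Ee is:
Path 1: Tt → Rr → Ee
  Rr is a chain here and Rr is conditioned on, so the path is blocked at Rr.
All paths are blocked; Tt ⊥ Ee | {Rr} holds.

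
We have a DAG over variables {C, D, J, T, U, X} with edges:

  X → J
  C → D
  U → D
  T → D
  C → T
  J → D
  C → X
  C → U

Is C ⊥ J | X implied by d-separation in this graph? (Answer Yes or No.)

Enumerating the 4 paths from C to J and testing each for blocking by {X}:
  1. C → D ← J — D:collider[blocks] ⇒ blocked
  2. C → T → D ← J — T:chain[open]; D:collider[blocks] ⇒ blocked
  3. C → X → J — X:chain[blocks] ⇒ blocked
  4. C → U → D ← J — U:chain[open]; D:collider[blocks] ⇒ blocked
All paths are blocked; C ⊥ J | {X} holds.

Yes — C and J are d-separated given {X}.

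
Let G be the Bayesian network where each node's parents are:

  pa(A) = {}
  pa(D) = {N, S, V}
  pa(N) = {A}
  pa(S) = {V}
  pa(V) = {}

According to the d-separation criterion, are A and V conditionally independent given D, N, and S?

Yes — A and V are d-separated given {D, N, S}.

There are 2 undirected paths between A and V; checking each against the conditioning set {D, N, S}:
  1. A → N → D ← S ← V — N:chain[blocks]; D:collider[open]; S:chain[blocks] ⇒ blocked
  2. A → N → D ← V — N:chain[blocks]; D:collider[open] ⇒ blocked
Since every path is blocked, d-separation holds.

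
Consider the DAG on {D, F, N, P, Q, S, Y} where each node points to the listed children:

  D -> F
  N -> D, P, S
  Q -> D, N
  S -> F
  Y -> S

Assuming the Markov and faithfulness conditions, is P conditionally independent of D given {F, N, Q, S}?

There are 3 undirected paths between P and D; checking each against the conditioning set {F, N, Q, S}:
  1. P ← N ← Q → D — N:chain[blocks]; Q:fork[blocks] ⇒ blocked
  2. P ← N → S → F ← D — N:fork[blocks]; S:chain[blocks]; F:collider[open] ⇒ blocked
  3. P ← N → D — N:fork[blocks] ⇒ blocked
Every path is blocked, so P and D are d-separated given {F, N, Q, S}.

Yes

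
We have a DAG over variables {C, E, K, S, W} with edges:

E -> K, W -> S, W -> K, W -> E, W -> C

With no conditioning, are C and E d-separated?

Enumerating the 2 paths from C to E and testing each for blocking by ∅:
Path 1: C ← W → K ← E
  K is a collider here and neither K nor any of its descendants is conditioned on, so the collider stays closed — the path is blocked at K.
Path 2: C ← W → E
  W is a fork and W is not conditioned on — no node blocks this path, so it is active.
Because an active path exists, C and E are not d-separated.

No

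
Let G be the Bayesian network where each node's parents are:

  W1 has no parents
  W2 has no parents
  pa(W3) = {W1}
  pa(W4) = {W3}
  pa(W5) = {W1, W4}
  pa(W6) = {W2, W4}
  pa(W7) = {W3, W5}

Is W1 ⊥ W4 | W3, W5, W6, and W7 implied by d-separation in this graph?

No — W1 and W4 are not d-separated given {W3, W5, W6, W7}.

Enumerating the 4 paths from W1 to W4 and testing each for blocking by {W3, W5, W6, W7}:
  1. W1 → W3 → W4 — W3:chain[blocks] ⇒ blocked
  2. W1 → W3 → W7 ← W5 ← W4 — W3:chain[blocks]; W7:collider[open]; W5:chain[blocks] ⇒ blocked
  3. W1 → W5 ← W4 — W5:collider[open] ⇒ active
  4. W1 → W5 → W7 ← W3 → W4 — W5:chain[blocks]; W7:collider[open]; W3:fork[blocks] ⇒ blocked
At least one path is unblocked, so d-separation fails.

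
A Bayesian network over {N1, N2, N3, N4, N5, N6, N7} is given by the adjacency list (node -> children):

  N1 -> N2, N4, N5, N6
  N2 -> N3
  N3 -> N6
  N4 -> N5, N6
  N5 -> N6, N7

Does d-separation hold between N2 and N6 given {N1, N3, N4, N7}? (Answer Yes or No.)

Yes — N2 and N6 are d-separated given {N1, N3, N4, N7}.

We examine all 6 paths between N2 and N6:
Path 1: N2 ← N1 → N5 → N6
  N1 is a fork here and N1 is conditioned on, so the path is blocked at N1.
Path 2: N2 ← N1 → N5 ← N4 → N6
  N1 is a fork here and N1 is conditioned on, so the path is blocked at N1.
Path 3: N2 ← N1 → N6
  N1 is a fork here and N1 is conditioned on, so the path is blocked at N1.
Path 4: N2 ← N1 → N4 → N5 → N6
  N1 is a fork here and N1 is conditioned on, so the path is blocked at N1.
Path 5: N2 ← N1 → N4 → N6
  N1 is a fork here and N1 is conditioned on, so the path is blocked at N1.
Path 6: N2 → N3 → N6
  N3 is a chain here and N3 is conditioned on, so the path is blocked at N3.
Every path is blocked, so N2 and N6 are d-separated given {N1, N3, N4, N7}.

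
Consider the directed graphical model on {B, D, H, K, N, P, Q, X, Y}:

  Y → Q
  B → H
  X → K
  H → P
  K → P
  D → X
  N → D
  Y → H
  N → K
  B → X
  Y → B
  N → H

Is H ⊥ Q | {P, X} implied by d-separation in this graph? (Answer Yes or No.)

6 paths connect H and Q; each must be blocked for d-separation to hold:
  1. H ← Y → Q — Y:fork[open] ⇒ active
  2. H ← B ← Y → Q — B:chain[open]; Y:fork[open] ⇒ active
  3. H → P ← K ← X ← B ← Y → Q — P:collider[open]; K:chain[open]; X:chain[blocks]; B:chain[open]; Y:fork[open] ⇒ blocked
  4. H → P ← K ← N → D → X ← B ← Y → Q — P:collider[open]; K:chain[open]; N:fork[open]; D:chain[open]; X:collider[open]; B:chain[open]; Y:fork[open] ⇒ active
  5. H ← N → D → X ← B ← Y → Q — N:fork[open]; D:chain[open]; X:collider[open]; B:chain[open]; Y:fork[open] ⇒ active
  6. H ← N → K ← X ← B ← Y → Q — N:fork[open]; K:collider[open]; X:chain[blocks]; B:chain[open]; Y:fork[open] ⇒ blocked
Since the path H ← Y → Q is active, H and Q are not d-separated given {P, X}.

No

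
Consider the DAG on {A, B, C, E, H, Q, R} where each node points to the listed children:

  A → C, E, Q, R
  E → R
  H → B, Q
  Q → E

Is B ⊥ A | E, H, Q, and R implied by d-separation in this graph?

Yes — B and A are d-separated given {E, H, Q, R}.

There are 3 undirected paths between B and A; checking each against the conditioning set {E, H, Q, R}:
  1. B ← H → Q → E → R ← A — H:fork[blocks]; Q:chain[blocks]; E:chain[blocks]; R:collider[open] ⇒ blocked
  2. B ← H → Q → E ← A — H:fork[blocks]; Q:chain[blocks]; E:collider[open] ⇒ blocked
  3. B ← H → Q ← A — H:fork[blocks]; Q:collider[open] ⇒ blocked
Since every path is blocked, d-separation holds.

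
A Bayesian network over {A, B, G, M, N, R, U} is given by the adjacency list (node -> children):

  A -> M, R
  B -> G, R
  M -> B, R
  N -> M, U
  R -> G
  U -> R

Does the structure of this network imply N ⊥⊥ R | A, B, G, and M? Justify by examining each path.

We examine all 5 paths between N and R:
Path 1: N → U → R
  U is a chain and U is not conditioned on — no node blocks this path, so it is active.
Path 2: N → M → R
  M is a chain here and M is conditioned on, so the path is blocked at M.
Path 3: N → M → B → G ← R
  M is a chain here and M is conditioned on, so the path is blocked at M.
Path 4: N → M → B → R
  M is a chain here and M is conditioned on, so the path is blocked at M.
Path 5: N → M ← A → R
  A is a fork here and A is conditioned on, so the path is blocked at A.
At least one path is unblocked, so d-separation fails.

No — N and R are not d-separated given {A, B, G, M}.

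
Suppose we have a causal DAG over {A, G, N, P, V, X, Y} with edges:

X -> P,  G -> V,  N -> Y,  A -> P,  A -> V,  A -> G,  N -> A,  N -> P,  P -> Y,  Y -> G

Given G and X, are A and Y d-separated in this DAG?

No — A and Y are not d-separated given {G, X}.

We examine all 6 paths between A and Y:
  1. A ← N → P → Y — N:fork[open]; P:chain[open] ⇒ active
  2. A ← N → Y — N:fork[open] ⇒ active
  3. A → P ← N → Y — P:collider[open]; N:fork[open] ⇒ active
  4. A → P → Y — P:chain[open] ⇒ active
  5. A → G ← Y — G:collider[open] ⇒ active
  6. A → V ← G ← Y — V:collider[blocks]; G:chain[blocks] ⇒ blocked
Because an active path exists, A and Y are not d-separated.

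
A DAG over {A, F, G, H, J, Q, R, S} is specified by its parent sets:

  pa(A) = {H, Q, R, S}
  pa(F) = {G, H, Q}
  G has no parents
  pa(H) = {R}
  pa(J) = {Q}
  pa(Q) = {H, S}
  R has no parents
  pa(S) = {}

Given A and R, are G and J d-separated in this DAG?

There are 6 undirected paths between G and J; checking each against the conditioning set {A, R}:
Path 1: G → F ← H ← R → A ← S → Q → J
  F is a collider here and neither F nor any of its descendants is conditioned on, so the collider stays closed — the path is blocked at F.
Path 2: G → F ← H ← R → A ← Q → J
  F is a collider here and neither F nor any of its descendants is conditioned on, so the collider stays closed — the path is blocked at F.
Path 3: G → F ← H → Q → J
  F is a collider here and neither F nor any of its descendants is conditioned on, so the collider stays closed — the path is blocked at F.
Path 4: G → F ← H → A ← S → Q → J
  F is a collider here and neither F nor any of its descendants is conditioned on, so the collider stays closed — the path is blocked at F.
Path 5: G → F ← H → A ← Q → J
  F is a collider here and neither F nor any of its descendants is conditioned on, so the collider stays closed — the path is blocked at F.
Path 6: G → F ← Q → J
  F is a collider here and neither F nor any of its descendants is conditioned on, so the collider stays closed — the path is blocked at F.
All paths are blocked; G ⊥ J | {A, R} holds.

Yes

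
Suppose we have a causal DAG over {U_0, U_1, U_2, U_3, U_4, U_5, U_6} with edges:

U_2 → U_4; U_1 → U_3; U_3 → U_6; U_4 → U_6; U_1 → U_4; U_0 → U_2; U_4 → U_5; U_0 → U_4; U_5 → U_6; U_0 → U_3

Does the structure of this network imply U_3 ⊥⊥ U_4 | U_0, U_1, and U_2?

Enumerating the 5 paths from U_3 to U_4 and testing each for blocking by {U_0, U_1, U_2}:
Path 1: U_3 ← U_0 → U_2 → U_4
  U_0 is a fork here and U_0 is conditioned on, so the path is blocked at U_0.
Path 2: U_3 ← U_0 → U_4
  U_0 is a fork here and U_0 is conditioned on, so the path is blocked at U_0.
Path 3: U_3 ← U_1 → U_4
  U_1 is a fork here and U_1 is conditioned on, so the path is blocked at U_1.
Path 4: U_3 → U_6 ← U_4
  U_6 is a collider here and neither U_6 nor any of its descendants is conditioned on, so the collider stays closed — the path is blocked at U_6.
Path 5: U_3 → U_6 ← U_5 ← U_4
  U_6 is a collider here and neither U_6 nor any of its descendants is conditioned on, so the collider stays closed — the path is blocked at U_6.
All paths are blocked; U_3 ⊥ U_4 | {U_0, U_1, U_2} holds.

Yes — U_3 and U_4 are d-separated given {U_0, U_1, U_2}.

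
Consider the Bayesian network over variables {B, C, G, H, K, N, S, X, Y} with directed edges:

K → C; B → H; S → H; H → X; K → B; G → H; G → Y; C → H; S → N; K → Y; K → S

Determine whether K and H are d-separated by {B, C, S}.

Enumerating the 4 paths from K to H and testing each for blocking by {B, C, S}:
  1. K → S → H — S:chain[blocks] ⇒ blocked
  2. K → C → H — C:chain[blocks] ⇒ blocked
  3. K → B → H — B:chain[blocks] ⇒ blocked
  4. K → Y ← G → H — Y:collider[blocks]; G:fork[open] ⇒ blocked
All paths are blocked; K ⊥ H | {B, C, S} holds.

Yes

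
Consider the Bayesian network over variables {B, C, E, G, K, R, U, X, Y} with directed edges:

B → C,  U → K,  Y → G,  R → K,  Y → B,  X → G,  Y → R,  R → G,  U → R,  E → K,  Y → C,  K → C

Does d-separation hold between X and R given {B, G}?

6 paths connect X and R; each must be blocked for d-separation to hold:
  1. X → G ← R — G:collider[open] ⇒ active
  2. X → G ← Y → R — G:collider[open]; Y:fork[open] ⇒ active
  3. X → G ← Y → C ← K ← R — G:collider[open]; Y:fork[open]; C:collider[blocks]; K:chain[open] ⇒ blocked
  4. X → G ← Y → C ← K ← U → R — G:collider[open]; Y:fork[open]; C:collider[blocks]; K:chain[open]; U:fork[open] ⇒ blocked
  5. X → G ← Y → B → C ← K ← R — G:collider[open]; Y:fork[open]; B:chain[blocks]; C:collider[blocks]; K:chain[open] ⇒ blocked
  6. X → G ← Y → B → C ← K ← U → R — G:collider[open]; Y:fork[open]; B:chain[blocks]; C:collider[blocks]; K:chain[open]; U:fork[open] ⇒ blocked
Because an active path exists, X and R are not d-separated.

No — X and R are not d-separated given {B, G}.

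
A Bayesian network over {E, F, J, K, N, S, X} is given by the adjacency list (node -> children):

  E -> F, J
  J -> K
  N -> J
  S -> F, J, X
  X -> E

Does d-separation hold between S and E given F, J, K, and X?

3 paths connect S and E; each must be blocked for d-separation to hold:
Path 1: S → J ← E
  J is a collider and J is conditioned on, which opens it — no node blocks this path, so it is active.
Path 2: S → X → E
  X is a chain here and X is conditioned on, so the path is blocked at X.
Path 3: S → F ← E
  F is a collider and F is conditioned on, which opens it — no node blocks this path, so it is active.
Because an active path exists, S and E are not d-separated.

No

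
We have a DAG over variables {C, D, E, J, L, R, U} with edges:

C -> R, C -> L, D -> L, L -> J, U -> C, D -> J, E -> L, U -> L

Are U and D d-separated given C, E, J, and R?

No

There are 4 undirected paths between U and D; checking each against the conditioning set {C, E, J, R}:
Path 1: U → L → J ← D
  L is a chain and L is not conditioned on; J is a collider and J is conditioned on, which opens it — no node blocks this path, so it is active.
Path 2: U → L ← D
  L is a collider and its descendant J is conditioned on, which opens it — no node blocks this path, so it is active.
Path 3: U → C → L → J ← D
  C is a chain here and C is conditioned on, so the path is blocked at C.
Path 4: U → C → L ← D
  C is a chain here and C is conditioned on, so the path is blocked at C.
At least one path is unblocked, so d-separation fails.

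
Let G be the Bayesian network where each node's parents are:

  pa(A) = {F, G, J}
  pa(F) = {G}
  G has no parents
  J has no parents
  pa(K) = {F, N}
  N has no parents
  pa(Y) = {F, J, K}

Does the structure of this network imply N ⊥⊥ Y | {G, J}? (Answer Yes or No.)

No

We examine all 4 paths between N and Y:
Path 1: N → K ← F ← G → A ← J → Y
  K is a collider here and neither K nor any of its descendants is conditioned on, so the collider stays closed — the path is blocked at K.
Path 2: N → K ← F → Y
  K is a collider here and neither K nor any of its descendants is conditioned on, so the collider stays closed — the path is blocked at K.
Path 3: N → K ← F → A ← J → Y
  K is a collider here and neither K nor any of its descendants is conditioned on, so the collider stays closed — the path is blocked at K.
Path 4: N → K → Y
  K is a chain and K is not conditioned on — no node blocks this path, so it is active.
Because an active path exists, N and Y are not d-separated.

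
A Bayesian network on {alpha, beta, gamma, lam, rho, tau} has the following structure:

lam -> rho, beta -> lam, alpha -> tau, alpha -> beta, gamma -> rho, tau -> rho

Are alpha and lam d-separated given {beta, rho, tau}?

There are 2 undirected paths between alpha and lam; checking each against the conditioning set {beta, rho, tau}:
Path 1: alpha → tau → rho ← lam
  tau is a chain here and tau is conditioned on, so the path is blocked at tau.
Path 2: alpha → beta → lam
  beta is a chain here and beta is conditioned on, so the path is blocked at beta.
All paths are blocked; alpha ⊥ lam | {beta, rho, tau} holds.

Yes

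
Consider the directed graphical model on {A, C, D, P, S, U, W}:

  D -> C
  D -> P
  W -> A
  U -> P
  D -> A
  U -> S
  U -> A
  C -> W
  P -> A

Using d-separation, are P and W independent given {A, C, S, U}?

We examine all 6 paths between P and W:
Path 1: P ← D → C → W
  C is a chain here and C is conditioned on, so the path is blocked at C.
Path 2: P ← D → A ← W
  D is a fork and D is not conditioned on; A is a collider and A is conditioned on, which opens it — no node blocks this path, so it is active.
Path 3: P → A ← W
  A is a collider and A is conditioned on, which opens it — no node blocks this path, so it is active.
Path 4: P → A ← D → C → W
  C is a chain here and C is conditioned on, so the path is blocked at C.
Path 5: P ← U → A ← W
  U is a fork here and U is conditioned on, so the path is blocked at U.
Path 6: P ← U → A ← D → C → W
  U is a fork here and U is conditioned on, so the path is blocked at U.
At least one path is unblocked, so d-separation fails.

No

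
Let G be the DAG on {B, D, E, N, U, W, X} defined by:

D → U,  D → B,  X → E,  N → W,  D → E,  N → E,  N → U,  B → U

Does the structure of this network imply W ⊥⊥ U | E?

We examine all 3 paths between W and U:
  1. W ← N → E ← D → U — N:fork[open]; E:collider[open]; D:fork[open] ⇒ active
  2. W ← N → E ← D → B → U — N:fork[open]; E:collider[open]; D:fork[open]; B:chain[open] ⇒ active
  3. W ← N → U — N:fork[open] ⇒ active
At least one path is unblocked, so d-separation fails.

No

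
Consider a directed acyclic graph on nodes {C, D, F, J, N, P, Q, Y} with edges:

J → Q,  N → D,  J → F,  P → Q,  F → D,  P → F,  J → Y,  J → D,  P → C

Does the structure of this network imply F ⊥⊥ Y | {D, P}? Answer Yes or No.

There are 3 undirected paths between F and Y; checking each against the conditioning set {D, P}:
  1. F ← P → Q ← J → Y — P:fork[blocks]; Q:collider[blocks]; J:fork[open] ⇒ blocked
  2. F → D ← J → Y — D:collider[open]; J:fork[open] ⇒ active
  3. F ← J → Y — J:fork[open] ⇒ active
Since the path F → D ← J → Y is active, F and Y are not d-separated given {D, P}.

No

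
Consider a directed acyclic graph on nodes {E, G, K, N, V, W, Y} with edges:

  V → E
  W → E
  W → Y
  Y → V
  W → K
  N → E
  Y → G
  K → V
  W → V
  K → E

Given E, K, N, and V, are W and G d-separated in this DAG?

6 paths connect W and G; each must be blocked for d-separation to hold:
  1. W → E ← K → V ← Y → G — E:collider[open]; K:fork[blocks]; V:collider[open]; Y:fork[open] ⇒ blocked
  2. W → E ← V ← Y → G — E:collider[open]; V:chain[blocks]; Y:fork[open] ⇒ blocked
  3. W → K → E ← V ← Y → G — K:chain[blocks]; E:collider[open]; V:chain[blocks]; Y:fork[open] ⇒ blocked
  4. W → K → V ← Y → G — K:chain[blocks]; V:collider[open]; Y:fork[open] ⇒ blocked
  5. W → Y → G — Y:chain[open] ⇒ active
  6. W → V ← Y → G — V:collider[open]; Y:fork[open] ⇒ active
Because an active path exists, W and G are not d-separated.

No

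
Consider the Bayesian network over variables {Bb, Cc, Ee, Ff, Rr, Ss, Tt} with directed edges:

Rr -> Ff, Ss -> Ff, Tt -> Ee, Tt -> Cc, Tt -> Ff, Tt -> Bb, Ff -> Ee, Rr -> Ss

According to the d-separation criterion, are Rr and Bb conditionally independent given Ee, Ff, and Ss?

No

There are 4 undirected paths between Rr and Bb; checking each against the conditioning set {Ee, Ff, Ss}:
Path 1: Rr → Ss → Ff ← Tt → Bb
  Ss is a chain here and Ss is conditioned on, so the path is blocked at Ss.
Path 2: Rr → Ss → Ff → Ee ← Tt → Bb
  Ss is a chain here and Ss is conditioned on, so the path is blocked at Ss.
Path 3: Rr → Ff ← Tt → Bb
  Ff is a collider and Ff is conditioned on, which opens it; Tt is a fork and Tt is not conditioned on — no node blocks this path, so it is active.
Path 4: Rr → Ff → Ee ← Tt → Bb
  Ff is a chain here and Ff is conditioned on, so the path is blocked at Ff.
Because an active path exists, Rr and Bb are not d-separated.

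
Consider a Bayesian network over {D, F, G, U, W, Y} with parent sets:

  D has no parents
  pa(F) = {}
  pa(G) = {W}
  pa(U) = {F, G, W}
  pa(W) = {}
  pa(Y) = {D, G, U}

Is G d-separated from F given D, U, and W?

No

There are 3 undirected paths between G and F; checking each against the conditioning set {D, U, W}:
Path 1: G → Y ← U ← F
  Y is a collider here and neither Y nor any of its descendants is conditioned on, so the collider stays closed — the path is blocked at Y.
Path 2: G → U ← F
  U is a collider and U is conditioned on, which opens it — no node blocks this path, so it is active.
Path 3: G ← W → U ← F
  W is a fork here and W is conditioned on, so the path is blocked at W.
Since the path G → U ← F is active, G and F are not d-separated given {D, U, W}.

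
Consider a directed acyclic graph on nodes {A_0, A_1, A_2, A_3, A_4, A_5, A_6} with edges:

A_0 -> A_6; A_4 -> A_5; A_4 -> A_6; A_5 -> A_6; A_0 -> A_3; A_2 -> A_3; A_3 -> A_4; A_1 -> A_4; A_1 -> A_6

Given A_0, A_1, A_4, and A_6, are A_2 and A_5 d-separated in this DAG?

Enumerating the 6 paths from A_2 to A_5 and testing each for blocking by {A_0, A_1, A_4, A_6}:
Path 1: A_2 → A_3 → A_4 → A_5
  A_4 is a chain here and A_4 is conditioned on, so the path is blocked at A_4.
Path 2: A_2 → A_3 → A_4 ← A_1 → A_6 ← A_5
  A_1 is a fork here and A_1 is conditioned on, so the path is blocked at A_1.
Path 3: A_2 → A_3 → A_4 → A_6 ← A_5
  A_4 is a chain here and A_4 is conditioned on, so the path is blocked at A_4.
Path 4: A_2 → A_3 ← A_0 → A_6 ← A_4 → A_5
  A_0 is a fork here and A_0 is conditioned on, so the path is blocked at A_0.
Path 5: A_2 → A_3 ← A_0 → A_6 ← A_5
  A_0 is a fork here and A_0 is conditioned on, so the path is blocked at A_0.
Path 6: A_2 → A_3 ← A_0 → A_6 ← A_1 → A_4 → A_5
  A_0 is a fork here and A_0 is conditioned on, so the path is blocked at A_0.
All paths are blocked; A_2 ⊥ A_5 | {A_0, A_1, A_4, A_6} holds.

Yes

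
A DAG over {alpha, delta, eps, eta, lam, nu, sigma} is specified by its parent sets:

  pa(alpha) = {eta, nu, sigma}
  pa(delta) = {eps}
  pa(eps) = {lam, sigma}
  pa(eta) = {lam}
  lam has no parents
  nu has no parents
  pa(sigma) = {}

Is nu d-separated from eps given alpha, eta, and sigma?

Enumerating the 2 paths from nu to eps and testing each for blocking by {alpha, eta, sigma}:
Path 1: nu → alpha ← eta ← lam → eps
  eta is a chain here and eta is conditioned on, so the path is blocked at eta.
Path 2: nu → alpha ← sigma → eps
  sigma is a fork here and sigma is conditioned on, so the path is blocked at sigma.
Since every path is blocked, d-separation holds.

Yes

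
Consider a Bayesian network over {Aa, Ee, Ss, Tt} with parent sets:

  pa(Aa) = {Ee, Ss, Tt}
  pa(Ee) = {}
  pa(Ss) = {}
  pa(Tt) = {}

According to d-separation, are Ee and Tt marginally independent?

Yes

There is one path between Ee and Tt:
Path 1: Ee → Aa ← Tt
  Aa is a collider here and neither Aa nor any of its descendants is conditioned on, so the collider stays closed — the path is blocked at Aa.
Every path is blocked, so Ee and Tt are d-separated given ∅.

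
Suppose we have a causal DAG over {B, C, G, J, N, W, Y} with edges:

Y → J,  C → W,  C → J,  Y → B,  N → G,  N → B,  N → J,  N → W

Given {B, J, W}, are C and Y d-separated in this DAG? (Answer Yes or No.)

There are 4 undirected paths between C and Y; checking each against the conditioning set {B, J, W}:
Path 1: C → W ← N → B ← Y
  W is a collider and W is conditioned on, which opens it; N is a fork and N is not conditioned on; B is a collider and B is conditioned on, which opens it — no node blocks this path, so it is active.
Path 2: C → W ← N → J ← Y
  W is a collider and W is conditioned on, which opens it; N is a fork and N is not conditioned on; J is a collider and J is conditioned on, which opens it — no node blocks this path, so it is active.
Path 3: C → J ← N → B ← Y
  J is a collider and J is conditioned on, which opens it; N is a fork and N is not conditioned on; B is a collider and B is conditioned on, which opens it — no node blocks this path, so it is active.
Path 4: C → J ← Y
  J is a collider and J is conditioned on, which opens it — no node blocks this path, so it is active.
At least one path is unblocked, so d-separation fails.

No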